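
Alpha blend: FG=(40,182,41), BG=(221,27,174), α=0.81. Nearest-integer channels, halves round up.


C = α×F + (1-α)×B, with 1-α = 0.19
R: 0.81×40 + 0.19×221 = 32.40 + 41.99 = 74.39 → 74
G: 0.81×182 + 0.19×27 = 147.42 + 5.13 = 152.55 → 153
B: 0.81×41 + 0.19×174 = 33.21 + 33.06 = 66.27 → 66
= RGB(74, 153, 66)


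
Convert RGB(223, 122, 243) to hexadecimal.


R = 223 → DF (hex)
G = 122 → 7A (hex)
B = 243 → F3 (hex)
Hex = #DF7AF3


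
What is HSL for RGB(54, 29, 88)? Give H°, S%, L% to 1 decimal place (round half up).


Normalize: R'=54/255≈0.2118, G'=29/255≈0.1137, B'=88/255≈0.3451
Max=88/255, Min=29/255, Δ=Max-Min=59/255
L = (Max+Min)/2 = (88+29)/510 = 117/510 = 0.22941… → L = 22.9%
L ≤ 0.5 → S = Δ/(Max+Min) = 59/(88+29) = 59/117 = 0.50427… → S = 50.4%
(the 1/255 factors cancel in S and H, so raw channel differences can be used)
Max is B' → H = 60 × ((R-G)/Δ + 4) = 60 × ((54-29)/59 + 4)
  25/59 + 4 = 0.4237… + 4 = 4.4237…
  H = 60 × 4.4237… = 265.423…° → H = 265.4°
= HSL(265.4°, 50.4%, 22.9%)


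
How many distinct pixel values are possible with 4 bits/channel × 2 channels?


Total bits = 4 bits/channel × 2 channels = 8 bits
Distinct pixel values = 2^8
= 256 pixel values


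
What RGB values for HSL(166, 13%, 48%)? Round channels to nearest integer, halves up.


H=166°, S=0.13, L=0.48
C = (1-|2L-1|)×S = (1-|-0.04|)×0.13 = 0.1248
H' = H/60 = 166/60 ≈ 2.7667; X = C×(1-|H' mod 2 - 1|) = 0.09568
m = L - C/2 = 0.48 - 0.0624 = 0.4176
Sector ⌊H'⌋ = 2 → (R',G',B') = (0.0, 0.1248, 0.09568)
RGB = ((R'+m)×255, (G'+m)×255, (B'+m)×255) = (106.488, 138.312, 130.8864)
Round half up → RGB(106, 138, 131)


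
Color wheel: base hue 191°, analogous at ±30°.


Base hue: 191°
Left analog: (191 - 30) mod 360 = 161°
Right analog: (191 + 30) mod 360 = 221°
Analogous hues = 161° and 221°


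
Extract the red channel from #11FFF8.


Color: #11FFF8
R = 11 = 17
G = FF = 255
B = F8 = 248
Red = 17


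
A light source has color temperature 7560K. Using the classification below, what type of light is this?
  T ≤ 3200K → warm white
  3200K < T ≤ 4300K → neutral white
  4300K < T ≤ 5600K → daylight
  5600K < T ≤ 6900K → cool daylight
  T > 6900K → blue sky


Temperature: 7560K
7560K > 6900K → blue sky
Classification: blue sky


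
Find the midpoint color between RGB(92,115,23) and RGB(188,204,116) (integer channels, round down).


Midpoint: each channel = ⌊(C₁+C₂)/2⌋
R: ⌊(92+188)/2⌋ = 140
G: ⌊(115+204)/2⌋ = 159
B: ⌊(23+116)/2⌋ = 69
= RGB(140, 159, 69)


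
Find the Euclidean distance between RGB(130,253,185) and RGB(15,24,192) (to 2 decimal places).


d = √[(R₁-R₂)² + (G₁-G₂)² + (B₁-B₂)²]
d = √[(130-15)² + (253-24)² + (185-192)²]
d = √[13225 + 52441 + 49]
d = √65715
d ≈ 256.35


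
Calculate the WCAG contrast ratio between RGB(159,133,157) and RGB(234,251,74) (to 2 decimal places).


Linearize each sRGB channel c=v/255: c/12.92 if c ≤ 0.04045 else ((c+0.055)/1.055)^2.4
L = 0.2126×R_lin + 0.7152×G_lin + 0.0722×B_lin
Color 1 (159,133,157):
  R=159: 159/255≈0.6235 > 0.04045 → ((0.6235+0.055)/1.055)^2.4 ≈ 0.34670
  G=133: 133/255≈0.5216 > 0.04045 → ((0.5216+0.055)/1.055)^2.4 ≈ 0.23455
  B=157: 157/255≈0.6157 > 0.04045 → ((0.6157+0.055)/1.055)^2.4 ≈ 0.33716
  L1 = 0.2126×0.34670 + 0.7152×0.23455 + 0.0722×0.33716 ≈ 0.26580
Color 2 (234,251,74):
  R=234: 234/255≈0.9176 > 0.04045 → ((0.9176+0.055)/1.055)^2.4 ≈ 0.82279
  G=251: 251/255≈0.9843 > 0.04045 → ((0.9843+0.055)/1.055)^2.4 ≈ 0.96469
  B=74: 74/255≈0.2902 > 0.04045 → ((0.2902+0.055)/1.055)^2.4 ≈ 0.06848
  L2 = 0.2126×0.82279 + 0.7152×0.96469 + 0.0722×0.06848 ≈ 0.86981
Lighter = 0.86981, Darker = 0.26580
Ratio = (L_lighter + 0.05) / (L_darker + 0.05)
Ratio = (0.86981 + 0.05) / (0.26580 + 0.05) = 0.91981 / 0.31580 ≈ 2.9126
Ratio ≈ 2.91:1


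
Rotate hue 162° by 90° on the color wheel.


New hue = (H + rotation) mod 360
New hue = (162 + 90) mod 360
= 252 mod 360
= 252°


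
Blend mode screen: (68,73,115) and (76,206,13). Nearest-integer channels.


Screen: C = 255 - (255-A)×(255-B)/255, rounded to nearest integer
R: 255 - (255-68)×(255-76)/255 = 255 - 33473/255 ≈ 255 - 131.267 = 123.733 → 124
G: 255 - (255-73)×(255-206)/255 = 255 - 8918/255 ≈ 255 - 34.973 = 220.027 → 220
B: 255 - (255-115)×(255-13)/255 = 255 - 33880/255 ≈ 255 - 132.863 = 122.137 → 122
= RGB(124, 220, 122)


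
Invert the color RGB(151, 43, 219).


Invert: (255-R, 255-G, 255-B)
R: 255-151 = 104
G: 255-43 = 212
B: 255-219 = 36
= RGB(104, 212, 36)


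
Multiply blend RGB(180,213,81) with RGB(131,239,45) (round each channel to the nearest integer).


Multiply: C = A×B/255, rounded to nearest integer
R: 180×131/255 = 23580/255 ≈ 92.471 → 92
G: 213×239/255 = 50907/255 ≈ 199.635 → 200
B: 81×45/255 = 3645/255 ≈ 14.294 → 14
= RGB(92, 200, 14)


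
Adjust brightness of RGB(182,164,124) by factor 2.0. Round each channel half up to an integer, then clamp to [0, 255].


Multiply each channel by 2.0, round half up, clamp to [0, 255]
R: 182×2.0 = 364 → clamp → 255
G: 164×2.0 = 328 → clamp → 255
B: 124×2.0 = 248
= RGB(255, 255, 248)


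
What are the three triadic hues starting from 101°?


Triadic: equally spaced at 120° intervals
H1 = 101°
H2 = (101 + 120) mod 360 = 221°
H3 = (101 + 240) mod 360 = 341°
Triadic = 101°, 221°, 341°


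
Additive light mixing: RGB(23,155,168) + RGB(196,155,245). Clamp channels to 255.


Additive: each channel = min(255, C₁+C₂)
R: 23+196 = 219 → 219
G: 155+155 = 310 → 255
B: 168+245 = 413 → 255
= RGB(219, 255, 255)


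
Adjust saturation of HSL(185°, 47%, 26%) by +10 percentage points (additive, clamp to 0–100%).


Original S = 47%
Adjustment = +10 percentage points
New S = 47 + (10) = 57
Clamp to [0, 100] → 57
= HSL(185°, 57%, 26%)


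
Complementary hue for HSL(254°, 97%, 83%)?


Complement = opposite side of color wheel = hue + 180°
H' = (254 + 180) mod 360 = 74°
S and L unchanged.
= HSL(74°, 97%, 83%)


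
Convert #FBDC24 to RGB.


FB → 251 (R)
DC → 220 (G)
24 → 36 (B)
= RGB(251, 220, 36)


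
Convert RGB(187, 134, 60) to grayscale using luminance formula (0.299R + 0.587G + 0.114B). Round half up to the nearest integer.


Gray = 0.299×R + 0.587×G + 0.114×B
Gray = 0.299×187 + 0.587×134 + 0.114×60
Gray = 55.913 + 78.658 + 6.840
Gray = 141.411 → round half up → 141
Gray = 141


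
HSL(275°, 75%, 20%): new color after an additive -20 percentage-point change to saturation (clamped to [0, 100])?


Original S = 75%
Adjustment = -20 percentage points
New S = 75 + (-20) = 55
Clamp to [0, 100] → 55
= HSL(275°, 55%, 20%)


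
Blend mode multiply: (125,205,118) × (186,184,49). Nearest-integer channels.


Multiply: C = A×B/255, rounded to nearest integer
R: 125×186/255 = 23250/255 ≈ 91.176 → 91
G: 205×184/255 = 37720/255 ≈ 147.922 → 148
B: 118×49/255 = 5782/255 ≈ 22.675 → 23
= RGB(91, 148, 23)


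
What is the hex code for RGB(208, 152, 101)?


R = 208 → D0 (hex)
G = 152 → 98 (hex)
B = 101 → 65 (hex)
Hex = #D09865


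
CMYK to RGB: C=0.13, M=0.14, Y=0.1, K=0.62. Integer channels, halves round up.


R = 255 × (1-C) × (1-K) = 255 × 0.87 × 0.38 = 84.303 → 84
G = 255 × (1-M) × (1-K) = 255 × 0.86 × 0.38 = 83.334 → 83
B = 255 × (1-Y) × (1-K) = 255 × 0.90 × 0.38 = 87.21 → 87
= RGB(84, 83, 87)


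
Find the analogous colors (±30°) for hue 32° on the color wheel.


Base hue: 32°
Left analog: (32 - 30) mod 360 = 2°
Right analog: (32 + 30) mod 360 = 62°
Analogous hues = 2° and 62°


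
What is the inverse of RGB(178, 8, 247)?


Invert: (255-R, 255-G, 255-B)
R: 255-178 = 77
G: 255-8 = 247
B: 255-247 = 8
= RGB(77, 247, 8)


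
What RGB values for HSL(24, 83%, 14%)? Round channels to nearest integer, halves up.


H=24°, S=0.83, L=0.14
C = (1-|2L-1|)×S = (1-|-0.72|)×0.83 = 0.2324
H' = H/60 = 24/60 ≈ 0.4000; X = C×(1-|H' mod 2 - 1|) = 0.09296
m = L - C/2 = 0.14 - 0.1162 = 0.0238
Sector ⌊H'⌋ = 0 → (R',G',B') = (0.2324, 0.09296, 0.0)
RGB = ((R'+m)×255, (G'+m)×255, (B'+m)×255) = (65.331, 29.7738, 6.069)
Round half up → RGB(65, 30, 6)


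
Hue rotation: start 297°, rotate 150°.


New hue = (H + rotation) mod 360
New hue = (297 + 150) mod 360
= 447 mod 360
= 87°


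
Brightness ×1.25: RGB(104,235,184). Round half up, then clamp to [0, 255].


Multiply each channel by 1.25, round half up, clamp to [0, 255]
R: 104×1.25 = 130
G: 235×1.25 = 293.75 → round → 294 → clamp → 255
B: 184×1.25 = 230
= RGB(130, 255, 230)


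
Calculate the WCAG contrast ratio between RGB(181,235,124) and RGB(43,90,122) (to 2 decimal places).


Linearize each sRGB channel c=v/255: c/12.92 if c ≤ 0.04045 else ((c+0.055)/1.055)^2.4
L = 0.2126×R_lin + 0.7152×G_lin + 0.0722×B_lin
Color 1 (181,235,124):
  R=181: 181/255≈0.7098 > 0.04045 → ((0.7098+0.055)/1.055)^2.4 ≈ 0.46208
  G=235: 235/255≈0.9216 > 0.04045 → ((0.9216+0.055)/1.055)^2.4 ≈ 0.83077
  B=124: 124/255≈0.4863 > 0.04045 → ((0.4863+0.055)/1.055)^2.4 ≈ 0.20156
  L1 = 0.2126×0.46208 + 0.7152×0.83077 + 0.0722×0.20156 ≈ 0.70696
Color 2 (43,90,122):
  R=43: 43/255≈0.1686 > 0.04045 → ((0.1686+0.055)/1.055)^2.4 ≈ 0.02416
  G=90: 90/255≈0.3529 > 0.04045 → ((0.3529+0.055)/1.055)^2.4 ≈ 0.10224
  B=122: 122/255≈0.4784 > 0.04045 → ((0.4784+0.055)/1.055)^2.4 ≈ 0.19462
  L2 = 0.2126×0.02416 + 0.7152×0.10224 + 0.0722×0.19462 ≈ 0.09231
Lighter = 0.70696, Darker = 0.09231
Ratio = (L_lighter + 0.05) / (L_darker + 0.05)
Ratio = (0.70696 + 0.05) / (0.09231 + 0.05) = 0.75696 / 0.14231 ≈ 5.3190
Ratio ≈ 5.32:1


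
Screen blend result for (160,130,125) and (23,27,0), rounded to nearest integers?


Screen: C = 255 - (255-A)×(255-B)/255, rounded to nearest integer
R: 255 - (255-160)×(255-23)/255 = 255 - 22040/255 ≈ 255 - 86.431 = 168.569 → 169
G: 255 - (255-130)×(255-27)/255 = 255 - 28500/255 ≈ 255 - 111.765 = 143.235 → 143
B: 255 - (255-125)×(255-0)/255 = 255 - 33150/255 ≈ 255 - 130.000 = 125.000 → 125
= RGB(169, 143, 125)


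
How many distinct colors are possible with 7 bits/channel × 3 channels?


Total bits = 7 bits/channel × 3 channels = 21 bits
Distinct colors = 2^21
= 2,097,152 colors


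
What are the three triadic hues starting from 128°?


Triadic: equally spaced at 120° intervals
H1 = 128°
H2 = (128 + 120) mod 360 = 248°
H3 = (128 + 240) mod 360 = 8°
Triadic = 128°, 248°, 8°


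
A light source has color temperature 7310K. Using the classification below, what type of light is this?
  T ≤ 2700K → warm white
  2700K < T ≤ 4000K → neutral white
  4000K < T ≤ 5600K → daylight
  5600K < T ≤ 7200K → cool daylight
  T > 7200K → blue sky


Temperature: 7310K
7310K > 7200K → blue sky
Classification: blue sky


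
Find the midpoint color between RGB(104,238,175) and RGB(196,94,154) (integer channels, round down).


Midpoint: each channel = ⌊(C₁+C₂)/2⌋
R: ⌊(104+196)/2⌋ = 150
G: ⌊(238+94)/2⌋ = 166
B: ⌊(175+154)/2⌋ = 164
= RGB(150, 166, 164)


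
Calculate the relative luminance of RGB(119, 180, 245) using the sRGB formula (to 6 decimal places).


Linearize each channel (sRGB transfer function): c = v/255; c_lin = c/12.92 if c ≤ 0.04045, else ((c+0.055)/1.055)^2.4
  R: 119/255 ≈ 0.466667 > 0.04045 → ((0.466667+0.055)/1.055)^2.4 ≈ 0.184475
  G: 180/255 ≈ 0.705882 > 0.04045 → ((0.705882+0.055)/1.055)^2.4 ≈ 0.456411
  B: 245/255 ≈ 0.960784 > 0.04045 → ((0.960784+0.055)/1.055)^2.4 ≈ 0.913099
R_lin = 0.184475, G_lin = 0.456411, B_lin = 0.913099
L = 0.2126×R + 0.7152×G + 0.0722×B
L = 0.2126×0.184475 + 0.7152×0.456411 + 0.0722×0.913099
L ≈ 0.431570


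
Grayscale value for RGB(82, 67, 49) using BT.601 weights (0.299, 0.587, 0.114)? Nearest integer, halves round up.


Gray = 0.299×R + 0.587×G + 0.114×B
Gray = 0.299×82 + 0.587×67 + 0.114×49
Gray = 24.518 + 39.329 + 5.586
Gray = 69.433 → round half up → 69
Gray = 69


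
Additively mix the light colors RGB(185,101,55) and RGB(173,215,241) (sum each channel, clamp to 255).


Additive: each channel = min(255, C₁+C₂)
R: 185+173 = 358 → 255
G: 101+215 = 316 → 255
B: 55+241 = 296 → 255
= RGB(255, 255, 255)


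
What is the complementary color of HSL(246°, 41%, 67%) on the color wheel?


Complement = opposite side of color wheel = hue + 180°
H' = (246 + 180) mod 360 = 66°
S and L unchanged.
= HSL(66°, 41%, 67%)


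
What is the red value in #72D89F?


Color: #72D89F
R = 72 = 114
G = D8 = 216
B = 9F = 159
Red = 114


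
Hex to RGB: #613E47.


61 → 97 (R)
3E → 62 (G)
47 → 71 (B)
= RGB(97, 62, 71)


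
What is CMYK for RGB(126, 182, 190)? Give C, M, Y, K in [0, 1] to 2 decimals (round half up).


R'=126/255≈0.4941, G'=182/255≈0.7137, B'=190/255≈0.7451
K = 1 - max(R',G',B') = 1 - 190/255 = 65/255 = 0.25490… → 0.25
(1-R'-K)/(1-K) simplifies to (max-R)/max with max = 190:
C = (190-126)/190 = 64/190 = 0.33684… → 0.34
M = (190-182)/190 = 8/190 = 0.04210… → 0.04
Y = (190-190)/190 = 0/190 = 0 → 0.00
= CMYK(0.34, 0.04, 0.00, 0.25)


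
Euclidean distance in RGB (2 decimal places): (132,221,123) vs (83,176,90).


d = √[(R₁-R₂)² + (G₁-G₂)² + (B₁-B₂)²]
d = √[(132-83)² + (221-176)² + (123-90)²]
d = √[2401 + 2025 + 1089]
d = √5515
d ≈ 74.26


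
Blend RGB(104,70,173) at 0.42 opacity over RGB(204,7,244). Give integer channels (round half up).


C = α×F + (1-α)×B, with 1-α = 0.58
R: 0.42×104 + 0.58×204 = 43.68 + 118.32 = 162.00 → 162
G: 0.42×70 + 0.58×7 = 29.40 + 4.06 = 33.46 → 33
B: 0.42×173 + 0.58×244 = 72.66 + 141.52 = 214.18 → 214
= RGB(162, 33, 214)


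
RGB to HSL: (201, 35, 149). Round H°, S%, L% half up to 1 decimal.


Normalize: R'=201/255≈0.7882, G'=35/255≈0.1373, B'=149/255≈0.5843
Max=201/255, Min=35/255, Δ=Max-Min=166/255
L = (Max+Min)/2 = (201+35)/510 = 236/510 = 0.46274… → L = 46.3%
L ≤ 0.5 → S = Δ/(Max+Min) = 166/(201+35) = 166/236 = 0.70338… → S = 70.3%
(the 1/255 factors cancel in S and H, so raw channel differences can be used)
Max is R' → H = 60 × (((G-B)/Δ) mod 6) = 60 × (((35-149)/166) mod 6)
  (-114)/166 = -0.6867…; negative, so add 6 → 5.3132…
  H = 60 × 5.3132… = 318.795…° → H = 318.8°
= HSL(318.8°, 70.3%, 46.3%)


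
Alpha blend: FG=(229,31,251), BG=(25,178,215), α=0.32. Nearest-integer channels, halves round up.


C = α×F + (1-α)×B, with 1-α = 0.68
R: 0.32×229 + 0.68×25 = 73.28 + 17.00 = 90.28 → 90
G: 0.32×31 + 0.68×178 = 9.92 + 121.04 = 130.96 → 131
B: 0.32×251 + 0.68×215 = 80.32 + 146.20 = 226.52 → 227
= RGB(90, 131, 227)


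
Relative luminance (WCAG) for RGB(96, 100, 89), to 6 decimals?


Linearize each channel (sRGB transfer function): c = v/255; c_lin = c/12.92 if c ≤ 0.04045, else ((c+0.055)/1.055)^2.4
  R: 96/255 ≈ 0.376471 > 0.04045 → ((0.376471+0.055)/1.055)^2.4 ≈ 0.116971
  G: 100/255 ≈ 0.392157 > 0.04045 → ((0.392157+0.055)/1.055)^2.4 ≈ 0.127438
  B: 89/255 ≈ 0.349020 > 0.04045 → ((0.349020+0.055)/1.055)^2.4 ≈ 0.099899
R_lin = 0.116971, G_lin = 0.127438, B_lin = 0.099899
L = 0.2126×R + 0.7152×G + 0.0722×B
L = 0.2126×0.116971 + 0.7152×0.127438 + 0.0722×0.099899
L ≈ 0.123224


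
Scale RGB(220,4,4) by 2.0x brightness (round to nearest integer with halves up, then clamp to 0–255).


Multiply each channel by 2.0, round half up, clamp to [0, 255]
R: 220×2.0 = 440 → clamp → 255
G: 4×2.0 = 8
B: 4×2.0 = 8
= RGB(255, 8, 8)


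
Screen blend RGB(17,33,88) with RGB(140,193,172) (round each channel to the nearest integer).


Screen: C = 255 - (255-A)×(255-B)/255, rounded to nearest integer
R: 255 - (255-17)×(255-140)/255 = 255 - 27370/255 ≈ 255 - 107.333 = 147.667 → 148
G: 255 - (255-33)×(255-193)/255 = 255 - 13764/255 ≈ 255 - 53.976 = 201.024 → 201
B: 255 - (255-88)×(255-172)/255 = 255 - 13861/255 ≈ 255 - 54.357 = 200.643 → 201
= RGB(148, 201, 201)


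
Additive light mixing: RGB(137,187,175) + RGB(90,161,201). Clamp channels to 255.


Additive: each channel = min(255, C₁+C₂)
R: 137+90 = 227 → 227
G: 187+161 = 348 → 255
B: 175+201 = 376 → 255
= RGB(227, 255, 255)


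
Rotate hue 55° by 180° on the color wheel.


New hue = (H + rotation) mod 360
New hue = (55 + 180) mod 360
= 235 mod 360
= 235°


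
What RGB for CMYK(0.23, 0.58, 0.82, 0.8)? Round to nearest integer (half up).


R = 255 × (1-C) × (1-K) = 255 × 0.77 × 0.20 = 39.27 → 39
G = 255 × (1-M) × (1-K) = 255 × 0.42 × 0.20 = 21.42 → 21
B = 255 × (1-Y) × (1-K) = 255 × 0.18 × 0.20 = 9.18 → 9
= RGB(39, 21, 9)


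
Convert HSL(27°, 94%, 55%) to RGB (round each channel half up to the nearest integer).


H=27°, S=0.94, L=0.55
C = (1-|2L-1|)×S = (1-|0.10|)×0.94 = 0.846
H' = H/60 = 27/60 ≈ 0.4500; X = C×(1-|H' mod 2 - 1|) = 0.3807
m = L - C/2 = 0.55 - 0.423 = 0.127
Sector ⌊H'⌋ = 0 → (R',G',B') = (0.846, 0.3807, 0.0)
RGB = ((R'+m)×255, (G'+m)×255, (B'+m)×255) = (248.115, 129.4635, 32.385)
Round half up → RGB(248, 129, 32)


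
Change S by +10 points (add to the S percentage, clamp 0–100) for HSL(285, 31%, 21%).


Original S = 31%
Adjustment = +10 percentage points
New S = 31 + (10) = 41
Clamp to [0, 100] → 41
= HSL(285°, 41%, 21%)


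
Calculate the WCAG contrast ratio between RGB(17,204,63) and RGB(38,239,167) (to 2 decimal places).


Linearize each sRGB channel c=v/255: c/12.92 if c ≤ 0.04045 else ((c+0.055)/1.055)^2.4
L = 0.2126×R_lin + 0.7152×G_lin + 0.0722×B_lin
Color 1 (17,204,63):
  R=17: 17/255≈0.0667 > 0.04045 → ((0.0667+0.055)/1.055)^2.4 ≈ 0.00561
  G=204: 204/255≈0.8000 > 0.04045 → ((0.8000+0.055)/1.055)^2.4 ≈ 0.60383
  B=63: 63/255≈0.2471 > 0.04045 → ((0.2471+0.055)/1.055)^2.4 ≈ 0.04971
  L1 = 0.2126×0.00561 + 0.7152×0.60383 + 0.0722×0.04971 ≈ 0.43664
Color 2 (38,239,167):
  R=38: 38/255≈0.1490 > 0.04045 → ((0.1490+0.055)/1.055)^2.4 ≈ 0.01938
  G=239: 239/255≈0.9373 > 0.04045 → ((0.9373+0.055)/1.055)^2.4 ≈ 0.86316
  B=167: 167/255≈0.6549 > 0.04045 → ((0.6549+0.055)/1.055)^2.4 ≈ 0.38643
  L2 = 0.2126×0.01938 + 0.7152×0.86316 + 0.0722×0.38643 ≈ 0.64935
Lighter = 0.64935, Darker = 0.43664
Ratio = (L_lighter + 0.05) / (L_darker + 0.05)
Ratio = (0.64935 + 0.05) / (0.43664 + 0.05) = 0.69935 / 0.48664 ≈ 1.4371
Ratio ≈ 1.44:1


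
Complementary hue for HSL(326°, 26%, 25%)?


Complement = opposite side of color wheel = hue + 180°
H' = (326 + 180) mod 360 = 146°
S and L unchanged.
= HSL(146°, 26%, 25%)


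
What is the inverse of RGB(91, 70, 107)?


Invert: (255-R, 255-G, 255-B)
R: 255-91 = 164
G: 255-70 = 185
B: 255-107 = 148
= RGB(164, 185, 148)


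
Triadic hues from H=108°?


Triadic: equally spaced at 120° intervals
H1 = 108°
H2 = (108 + 120) mod 360 = 228°
H3 = (108 + 240) mod 360 = 348°
Triadic = 108°, 228°, 348°


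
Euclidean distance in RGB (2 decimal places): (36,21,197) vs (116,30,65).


d = √[(R₁-R₂)² + (G₁-G₂)² + (B₁-B₂)²]
d = √[(36-116)² + (21-30)² + (197-65)²]
d = √[6400 + 81 + 17424]
d = √23905
d ≈ 154.61


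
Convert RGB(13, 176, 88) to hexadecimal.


R = 13 → 0D (hex)
G = 176 → B0 (hex)
B = 88 → 58 (hex)
Hex = #0DB058


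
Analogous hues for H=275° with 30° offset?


Base hue: 275°
Left analog: (275 - 30) mod 360 = 245°
Right analog: (275 + 30) mod 360 = 305°
Analogous hues = 245° and 305°


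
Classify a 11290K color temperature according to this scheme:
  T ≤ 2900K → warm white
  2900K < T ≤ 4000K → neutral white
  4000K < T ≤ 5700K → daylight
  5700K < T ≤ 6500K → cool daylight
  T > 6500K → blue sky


Temperature: 11290K
11290K > 6500K → blue sky
Classification: blue sky


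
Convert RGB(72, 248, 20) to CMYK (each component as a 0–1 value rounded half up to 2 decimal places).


R'=72/255≈0.2824, G'=248/255≈0.9725, B'=20/255≈0.0784
K = 1 - max(R',G',B') = 1 - 248/255 = 7/255 = 0.02745… → 0.03
(1-R'-K)/(1-K) simplifies to (max-R)/max with max = 248:
C = (248-72)/248 = 176/248 = 0.70967… → 0.71
M = (248-248)/248 = 0/248 = 0 → 0.00
Y = (248-20)/248 = 228/248 = 0.91935… → 0.92
= CMYK(0.71, 0.00, 0.92, 0.03)


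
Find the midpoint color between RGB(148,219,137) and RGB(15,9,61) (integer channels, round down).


Midpoint: each channel = ⌊(C₁+C₂)/2⌋
R: ⌊(148+15)/2⌋ = 81
G: ⌊(219+9)/2⌋ = 114
B: ⌊(137+61)/2⌋ = 99
= RGB(81, 114, 99)


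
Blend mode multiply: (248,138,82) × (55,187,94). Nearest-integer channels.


Multiply: C = A×B/255, rounded to nearest integer
R: 248×55/255 = 13640/255 ≈ 53.490 → 53
G: 138×187/255 = 25806/255 ≈ 101.200 → 101
B: 82×94/255 = 7708/255 ≈ 30.227 → 30
= RGB(53, 101, 30)


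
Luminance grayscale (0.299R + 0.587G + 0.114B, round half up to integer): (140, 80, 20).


Gray = 0.299×R + 0.587×G + 0.114×B
Gray = 0.299×140 + 0.587×80 + 0.114×20
Gray = 41.860 + 46.960 + 2.280
Gray = 91.100 → round half up → 91
Gray = 91


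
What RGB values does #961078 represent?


96 → 150 (R)
10 → 16 (G)
78 → 120 (B)
= RGB(150, 16, 120)


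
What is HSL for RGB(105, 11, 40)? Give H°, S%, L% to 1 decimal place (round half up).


Normalize: R'=105/255≈0.4118, G'=11/255≈0.0431, B'=40/255≈0.1569
Max=105/255, Min=11/255, Δ=Max-Min=94/255
L = (Max+Min)/2 = (105+11)/510 = 116/510 = 0.22745… → L = 22.7%
L ≤ 0.5 → S = Δ/(Max+Min) = 94/(105+11) = 94/116 = 0.81034… → S = 81.0%
(the 1/255 factors cancel in S and H, so raw channel differences can be used)
Max is R' → H = 60 × (((G-B)/Δ) mod 6) = 60 × (((11-40)/94) mod 6)
  (-29)/94 = -0.3085…; negative, so add 6 → 5.6914…
  H = 60 × 5.6914… = 341.489…° → H = 341.5°
= HSL(341.5°, 81.0%, 22.7%)


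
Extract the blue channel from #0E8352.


Color: #0E8352
R = 0E = 14
G = 83 = 131
B = 52 = 82
Blue = 82


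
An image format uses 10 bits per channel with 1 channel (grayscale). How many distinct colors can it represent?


Total bits = 10 bits/channel × 1 channels = 10 bits
Distinct colors = 2^10
= 1,024 colors


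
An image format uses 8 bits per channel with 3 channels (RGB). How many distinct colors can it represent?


Total bits = 8 bits/channel × 3 channels = 24 bits
Distinct colors = 2^24
= 16,777,216 colors


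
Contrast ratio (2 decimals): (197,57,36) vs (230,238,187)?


Linearize each sRGB channel c=v/255: c/12.92 if c ≤ 0.04045 else ((c+0.055)/1.055)^2.4
L = 0.2126×R_lin + 0.7152×G_lin + 0.0722×B_lin
Color 1 (197,57,36):
  R=197: 197/255≈0.7725 > 0.04045 → ((0.7725+0.055)/1.055)^2.4 ≈ 0.55834
  G=57: 57/255≈0.2235 > 0.04045 → ((0.2235+0.055)/1.055)^2.4 ≈ 0.04092
  B=36: 36/255≈0.1412 > 0.04045 → ((0.1412+0.055)/1.055)^2.4 ≈ 0.01764
  L1 = 0.2126×0.55834 + 0.7152×0.04092 + 0.0722×0.01764 ≈ 0.14924
Color 2 (230,238,187):
  R=230: 230/255≈0.9020 > 0.04045 → ((0.9020+0.055)/1.055)^2.4 ≈ 0.79130
  G=238: 238/255≈0.9333 > 0.04045 → ((0.9333+0.055)/1.055)^2.4 ≈ 0.85499
  B=187: 187/255≈0.7333 > 0.04045 → ((0.7333+0.055)/1.055)^2.4 ≈ 0.49693
  L2 = 0.2126×0.79130 + 0.7152×0.85499 + 0.0722×0.49693 ≈ 0.81560
Lighter = 0.81560, Darker = 0.14924
Ratio = (L_lighter + 0.05) / (L_darker + 0.05)
Ratio = (0.81560 + 0.05) / (0.14924 + 0.05) = 0.86560 / 0.19924 ≈ 4.3445
Ratio ≈ 4.34:1


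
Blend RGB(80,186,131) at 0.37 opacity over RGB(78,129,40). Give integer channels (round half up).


C = α×F + (1-α)×B, with 1-α = 0.63
R: 0.37×80 + 0.63×78 = 29.60 + 49.14 = 78.74 → 79
G: 0.37×186 + 0.63×129 = 68.82 + 81.27 = 150.09 → 150
B: 0.37×131 + 0.63×40 = 48.47 + 25.20 = 73.67 → 74
= RGB(79, 150, 74)


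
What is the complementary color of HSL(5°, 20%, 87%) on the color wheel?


Complement = opposite side of color wheel = hue + 180°
H' = (5 + 180) mod 360 = 185°
S and L unchanged.
= HSL(185°, 20%, 87%)


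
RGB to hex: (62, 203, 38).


R = 62 → 3E (hex)
G = 203 → CB (hex)
B = 38 → 26 (hex)
Hex = #3ECB26


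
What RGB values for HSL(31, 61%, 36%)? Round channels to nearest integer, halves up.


H=31°, S=0.61, L=0.36
C = (1-|2L-1|)×S = (1-|-0.28|)×0.61 = 0.4392
H' = H/60 = 31/60 ≈ 0.5167; X = C×(1-|H' mod 2 - 1|) = 0.22692
m = L - C/2 = 0.36 - 0.2196 = 0.1404
Sector ⌊H'⌋ = 0 → (R',G',B') = (0.4392, 0.22692, 0.0)
RGB = ((R'+m)×255, (G'+m)×255, (B'+m)×255) = (147.798, 93.6666, 35.802)
Round half up → RGB(148, 94, 36)


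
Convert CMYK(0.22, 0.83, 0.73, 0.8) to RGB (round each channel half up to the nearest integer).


R = 255 × (1-C) × (1-K) = 255 × 0.78 × 0.20 = 39.78 → 40
G = 255 × (1-M) × (1-K) = 255 × 0.17 × 0.20 = 8.67 → 9
B = 255 × (1-Y) × (1-K) = 255 × 0.27 × 0.20 = 13.77 → 14
= RGB(40, 9, 14)


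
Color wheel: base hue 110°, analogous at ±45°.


Base hue: 110°
Left analog: (110 - 45) mod 360 = 65°
Right analog: (110 + 45) mod 360 = 155°
Analogous hues = 65° and 155°


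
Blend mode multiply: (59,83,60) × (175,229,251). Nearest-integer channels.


Multiply: C = A×B/255, rounded to nearest integer
R: 59×175/255 = 10325/255 ≈ 40.490 → 40
G: 83×229/255 = 19007/255 ≈ 74.537 → 75
B: 60×251/255 = 15060/255 ≈ 59.059 → 59
= RGB(40, 75, 59)


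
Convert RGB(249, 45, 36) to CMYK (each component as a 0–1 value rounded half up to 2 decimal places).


R'=249/255≈0.9765, G'=45/255≈0.1765, B'=36/255≈0.1412
K = 1 - max(R',G',B') = 1 - 249/255 = 6/255 = 0.02352… → 0.02
(1-R'-K)/(1-K) simplifies to (max-R)/max with max = 249:
C = (249-249)/249 = 0/249 = 0 → 0.00
M = (249-45)/249 = 204/249 = 0.81927… → 0.82
Y = (249-36)/249 = 213/249 = 0.85542… → 0.86
= CMYK(0.00, 0.82, 0.86, 0.02)


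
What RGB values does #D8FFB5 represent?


D8 → 216 (R)
FF → 255 (G)
B5 → 181 (B)
= RGB(216, 255, 181)


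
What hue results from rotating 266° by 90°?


New hue = (H + rotation) mod 360
New hue = (266 + 90) mod 360
= 356 mod 360
= 356°


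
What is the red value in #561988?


Color: #561988
R = 56 = 86
G = 19 = 25
B = 88 = 136
Red = 86


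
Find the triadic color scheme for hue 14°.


Triadic: equally spaced at 120° intervals
H1 = 14°
H2 = (14 + 120) mod 360 = 134°
H3 = (14 + 240) mod 360 = 254°
Triadic = 14°, 134°, 254°


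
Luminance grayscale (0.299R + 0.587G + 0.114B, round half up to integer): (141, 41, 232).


Gray = 0.299×R + 0.587×G + 0.114×B
Gray = 0.299×141 + 0.587×41 + 0.114×232
Gray = 42.159 + 24.067 + 26.448
Gray = 92.674 → round half up → 93
Gray = 93


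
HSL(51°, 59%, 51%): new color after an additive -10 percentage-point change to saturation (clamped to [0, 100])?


Original S = 59%
Adjustment = -10 percentage points
New S = 59 + (-10) = 49
Clamp to [0, 100] → 49
= HSL(51°, 49%, 51%)


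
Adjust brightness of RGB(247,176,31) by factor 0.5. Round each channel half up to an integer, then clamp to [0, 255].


Multiply each channel by 0.5, round half up, clamp to [0, 255]
R: 247×0.5 = 123.5 → round → 124
G: 176×0.5 = 88
B: 31×0.5 = 15.5 → round → 16
= RGB(124, 88, 16)


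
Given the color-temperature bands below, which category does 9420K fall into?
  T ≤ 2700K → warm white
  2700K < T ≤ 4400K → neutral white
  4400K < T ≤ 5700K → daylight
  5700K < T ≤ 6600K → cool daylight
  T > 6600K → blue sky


Temperature: 9420K
9420K > 6600K → blue sky
Classification: blue sky


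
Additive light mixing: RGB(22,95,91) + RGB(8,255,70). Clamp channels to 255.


Additive: each channel = min(255, C₁+C₂)
R: 22+8 = 30 → 30
G: 95+255 = 350 → 255
B: 91+70 = 161 → 161
= RGB(30, 255, 161)


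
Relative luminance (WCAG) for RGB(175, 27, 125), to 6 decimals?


Linearize each channel (sRGB transfer function): c = v/255; c_lin = c/12.92 if c ≤ 0.04045, else ((c+0.055)/1.055)^2.4
  R: 175/255 ≈ 0.686275 > 0.04045 → ((0.686275+0.055)/1.055)^2.4 ≈ 0.428690
  G: 27/255 ≈ 0.105882 > 0.04045 → ((0.105882+0.055)/1.055)^2.4 ≈ 0.010960
  B: 125/255 ≈ 0.490196 > 0.04045 → ((0.490196+0.055)/1.055)^2.4 ≈ 0.205079
R_lin = 0.428690, G_lin = 0.010960, B_lin = 0.205079
L = 0.2126×R + 0.7152×G + 0.0722×B
L = 0.2126×0.428690 + 0.7152×0.010960 + 0.0722×0.205079
L ≈ 0.113785


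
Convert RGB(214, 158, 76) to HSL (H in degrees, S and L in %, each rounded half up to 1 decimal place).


Normalize: R'=214/255≈0.8392, G'=158/255≈0.6196, B'=76/255≈0.2980
Max=214/255, Min=76/255, Δ=Max-Min=138/255
L = (Max+Min)/2 = (214+76)/510 = 290/510 = 0.56862… → L = 56.9%
L > 0.5 → S = Δ/(2-Max-Min) = 138/(510-214-76) = 138/220 = 0.62727… → S = 62.7%
(the 1/255 factors cancel in S and H, so raw channel differences can be used)
Max is R' → H = 60 × (((G-B)/Δ) mod 6) = 60 × (((158-76)/138) mod 6)
  82/138 = 0.5942…
  H = 60 × 0.5942… = 35.652…° → H = 35.7°
= HSL(35.7°, 62.7%, 56.9%)


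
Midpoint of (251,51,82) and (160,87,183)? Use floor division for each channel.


Midpoint: each channel = ⌊(C₁+C₂)/2⌋
R: ⌊(251+160)/2⌋ = 205
G: ⌊(51+87)/2⌋ = 69
B: ⌊(82+183)/2⌋ = 132
= RGB(205, 69, 132)


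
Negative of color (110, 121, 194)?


Invert: (255-R, 255-G, 255-B)
R: 255-110 = 145
G: 255-121 = 134
B: 255-194 = 61
= RGB(145, 134, 61)


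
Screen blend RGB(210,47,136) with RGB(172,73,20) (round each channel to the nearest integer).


Screen: C = 255 - (255-A)×(255-B)/255, rounded to nearest integer
R: 255 - (255-210)×(255-172)/255 = 255 - 3735/255 ≈ 255 - 14.647 = 240.353 → 240
G: 255 - (255-47)×(255-73)/255 = 255 - 37856/255 ≈ 255 - 148.455 = 106.545 → 107
B: 255 - (255-136)×(255-20)/255 = 255 - 27965/255 ≈ 255 - 109.667 = 145.333 → 145
= RGB(240, 107, 145)


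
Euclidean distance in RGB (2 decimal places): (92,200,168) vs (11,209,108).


d = √[(R₁-R₂)² + (G₁-G₂)² + (B₁-B₂)²]
d = √[(92-11)² + (200-209)² + (168-108)²]
d = √[6561 + 81 + 3600]
d = √10242
d ≈ 101.20


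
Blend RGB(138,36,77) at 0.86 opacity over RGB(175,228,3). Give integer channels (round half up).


C = α×F + (1-α)×B, with 1-α = 0.14
R: 0.86×138 + 0.14×175 = 118.68 + 24.50 = 143.18 → 143
G: 0.86×36 + 0.14×228 = 30.96 + 31.92 = 62.88 → 63
B: 0.86×77 + 0.14×3 = 66.22 + 0.42 = 66.64 → 67
= RGB(143, 63, 67)


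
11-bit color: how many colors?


Colors = 2^bits = 2^11
= 2,048 colors


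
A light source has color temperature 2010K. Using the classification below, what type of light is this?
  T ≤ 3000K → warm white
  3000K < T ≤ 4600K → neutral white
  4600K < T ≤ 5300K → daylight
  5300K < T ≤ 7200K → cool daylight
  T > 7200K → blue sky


Temperature: 2010K
2010K ≤ 3000K → warm white
Classification: warm white


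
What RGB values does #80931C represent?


80 → 128 (R)
93 → 147 (G)
1C → 28 (B)
= RGB(128, 147, 28)


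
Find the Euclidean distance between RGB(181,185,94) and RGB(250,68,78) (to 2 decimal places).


d = √[(R₁-R₂)² + (G₁-G₂)² + (B₁-B₂)²]
d = √[(181-250)² + (185-68)² + (94-78)²]
d = √[4761 + 13689 + 256]
d = √18706
d ≈ 136.77


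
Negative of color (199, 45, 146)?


Invert: (255-R, 255-G, 255-B)
R: 255-199 = 56
G: 255-45 = 210
B: 255-146 = 109
= RGB(56, 210, 109)


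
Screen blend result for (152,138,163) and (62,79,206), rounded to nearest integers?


Screen: C = 255 - (255-A)×(255-B)/255, rounded to nearest integer
R: 255 - (255-152)×(255-62)/255 = 255 - 19879/255 ≈ 255 - 77.957 = 177.043 → 177
G: 255 - (255-138)×(255-79)/255 = 255 - 20592/255 ≈ 255 - 80.753 = 174.247 → 174
B: 255 - (255-163)×(255-206)/255 = 255 - 4508/255 ≈ 255 - 17.678 = 237.322 → 237
= RGB(177, 174, 237)


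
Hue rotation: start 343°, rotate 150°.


New hue = (H + rotation) mod 360
New hue = (343 + 150) mod 360
= 493 mod 360
= 133°


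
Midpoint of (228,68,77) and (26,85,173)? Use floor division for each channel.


Midpoint: each channel = ⌊(C₁+C₂)/2⌋
R: ⌊(228+26)/2⌋ = 127
G: ⌊(68+85)/2⌋ = 76
B: ⌊(77+173)/2⌋ = 125
= RGB(127, 76, 125)


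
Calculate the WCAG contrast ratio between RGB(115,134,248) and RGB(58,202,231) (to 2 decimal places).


Linearize each sRGB channel c=v/255: c/12.92 if c ≤ 0.04045 else ((c+0.055)/1.055)^2.4
L = 0.2126×R_lin + 0.7152×G_lin + 0.0722×B_lin
Color 1 (115,134,248):
  R=115: 115/255≈0.4510 > 0.04045 → ((0.4510+0.055)/1.055)^2.4 ≈ 0.17144
  G=134: 134/255≈0.5255 > 0.04045 → ((0.5255+0.055)/1.055)^2.4 ≈ 0.23840
  B=248: 248/255≈0.9725 > 0.04045 → ((0.9725+0.055)/1.055)^2.4 ≈ 0.93869
  L1 = 0.2126×0.17144 + 0.7152×0.23840 + 0.0722×0.93869 ≈ 0.27472
Color 2 (58,202,231):
  R=58: 58/255≈0.2275 > 0.04045 → ((0.2275+0.055)/1.055)^2.4 ≈ 0.04231
  G=202: 202/255≈0.7922 > 0.04045 → ((0.7922+0.055)/1.055)^2.4 ≈ 0.59062
  B=231: 231/255≈0.9059 > 0.04045 → ((0.9059+0.055)/1.055)^2.4 ≈ 0.79910
  L2 = 0.2126×0.04231 + 0.7152×0.59062 + 0.0722×0.79910 ≈ 0.48910
Lighter = 0.48910, Darker = 0.27472
Ratio = (L_lighter + 0.05) / (L_darker + 0.05)
Ratio = (0.48910 + 0.05) / (0.27472 + 0.05) = 0.53910 / 0.32472 ≈ 1.6602
Ratio ≈ 1.66:1


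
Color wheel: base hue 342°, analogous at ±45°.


Base hue: 342°
Left analog: (342 - 45) mod 360 = 297°
Right analog: (342 + 45) mod 360 = 27°
Analogous hues = 297° and 27°


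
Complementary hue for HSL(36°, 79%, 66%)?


Complement = opposite side of color wheel = hue + 180°
H' = (36 + 180) mod 360 = 216°
S and L unchanged.
= HSL(216°, 79%, 66%)


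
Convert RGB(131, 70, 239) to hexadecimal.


R = 131 → 83 (hex)
G = 70 → 46 (hex)
B = 239 → EF (hex)
Hex = #8346EF


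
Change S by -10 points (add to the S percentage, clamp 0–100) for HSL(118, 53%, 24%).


Original S = 53%
Adjustment = -10 percentage points
New S = 53 + (-10) = 43
Clamp to [0, 100] → 43
= HSL(118°, 43%, 24%)


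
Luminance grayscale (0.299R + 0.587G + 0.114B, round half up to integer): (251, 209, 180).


Gray = 0.299×R + 0.587×G + 0.114×B
Gray = 0.299×251 + 0.587×209 + 0.114×180
Gray = 75.049 + 122.683 + 20.520
Gray = 218.252 → round half up → 218
Gray = 218


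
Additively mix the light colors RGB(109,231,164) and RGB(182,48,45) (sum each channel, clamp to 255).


Additive: each channel = min(255, C₁+C₂)
R: 109+182 = 291 → 255
G: 231+48 = 279 → 255
B: 164+45 = 209 → 209
= RGB(255, 255, 209)


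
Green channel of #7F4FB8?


Color: #7F4FB8
R = 7F = 127
G = 4F = 79
B = B8 = 184
Green = 79


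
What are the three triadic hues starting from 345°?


Triadic: equally spaced at 120° intervals
H1 = 345°
H2 = (345 + 120) mod 360 = 105°
H3 = (345 + 240) mod 360 = 225°
Triadic = 345°, 105°, 225°


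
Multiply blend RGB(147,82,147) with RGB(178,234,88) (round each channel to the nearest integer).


Multiply: C = A×B/255, rounded to nearest integer
R: 147×178/255 = 26166/255 ≈ 102.612 → 103
G: 82×234/255 = 19188/255 ≈ 75.247 → 75
B: 147×88/255 = 12936/255 ≈ 50.729 → 51
= RGB(103, 75, 51)


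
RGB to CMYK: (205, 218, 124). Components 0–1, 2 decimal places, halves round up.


R'=205/255≈0.8039, G'=218/255≈0.8549, B'=124/255≈0.4863
K = 1 - max(R',G',B') = 1 - 218/255 = 37/255 = 0.14509… → 0.15
(1-R'-K)/(1-K) simplifies to (max-R)/max with max = 218:
C = (218-205)/218 = 13/218 = 0.05963… → 0.06
M = (218-218)/218 = 0/218 = 0 → 0.00
Y = (218-124)/218 = 94/218 = 0.43119… → 0.43
= CMYK(0.06, 0.00, 0.43, 0.15)


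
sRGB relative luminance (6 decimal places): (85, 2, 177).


Linearize each channel (sRGB transfer function): c = v/255; c_lin = c/12.92 if c ≤ 0.04045, else ((c+0.055)/1.055)^2.4
  R: 85/255 ≈ 0.333333 > 0.04045 → ((0.333333+0.055)/1.055)^2.4 ≈ 0.090842
  G: 2/255 ≈ 0.007843 ≤ 0.04045 → 0.007843/12.92 ≈ 0.000607
  B: 177/255 ≈ 0.694118 > 0.04045 → ((0.694118+0.055)/1.055)^2.4 ≈ 0.439657
R_lin = 0.090842, G_lin = 0.000607, B_lin = 0.439657
L = 0.2126×R + 0.7152×G + 0.0722×B
L = 0.2126×0.090842 + 0.7152×0.000607 + 0.0722×0.439657
L ≈ 0.051490


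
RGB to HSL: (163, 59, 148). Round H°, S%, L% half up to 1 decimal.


Normalize: R'=163/255≈0.6392, G'=59/255≈0.2314, B'=148/255≈0.5804
Max=163/255, Min=59/255, Δ=Max-Min=104/255
L = (Max+Min)/2 = (163+59)/510 = 222/510 = 0.43529… → L = 43.5%
L ≤ 0.5 → S = Δ/(Max+Min) = 104/(163+59) = 104/222 = 0.46846… → S = 46.8%
(the 1/255 factors cancel in S and H, so raw channel differences can be used)
Max is R' → H = 60 × (((G-B)/Δ) mod 6) = 60 × (((59-148)/104) mod 6)
  (-89)/104 = -0.8557…; negative, so add 6 → 5.1442…
  H = 60 × 5.1442… = 308.653…° → H = 308.7°
= HSL(308.7°, 46.8%, 43.5%)


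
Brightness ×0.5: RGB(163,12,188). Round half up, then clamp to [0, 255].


Multiply each channel by 0.5, round half up, clamp to [0, 255]
R: 163×0.5 = 81.5 → round → 82
G: 12×0.5 = 6
B: 188×0.5 = 94
= RGB(82, 6, 94)


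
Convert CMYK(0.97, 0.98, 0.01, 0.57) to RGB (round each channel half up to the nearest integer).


R = 255 × (1-C) × (1-K) = 255 × 0.03 × 0.43 = 3.2895 → 3
G = 255 × (1-M) × (1-K) = 255 × 0.02 × 0.43 = 2.193 → 2
B = 255 × (1-Y) × (1-K) = 255 × 0.99 × 0.43 = 108.5535 → 109
= RGB(3, 2, 109)


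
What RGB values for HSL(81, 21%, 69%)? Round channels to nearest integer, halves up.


H=81°, S=0.21, L=0.69
C = (1-|2L-1|)×S = (1-|0.38|)×0.21 = 0.1302
H' = H/60 = 81/60 ≈ 1.3500; X = C×(1-|H' mod 2 - 1|) = 0.08463
m = L - C/2 = 0.69 - 0.0651 = 0.6249
Sector ⌊H'⌋ = 1 → (R',G',B') = (0.08463, 0.1302, 0.0)
RGB = ((R'+m)×255, (G'+m)×255, (B'+m)×255) = (180.93015, 192.5505, 159.3495)
Round half up → RGB(181, 193, 159)


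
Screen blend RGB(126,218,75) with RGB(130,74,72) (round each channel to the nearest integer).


Screen: C = 255 - (255-A)×(255-B)/255, rounded to nearest integer
R: 255 - (255-126)×(255-130)/255 = 255 - 16125/255 ≈ 255 - 63.235 = 191.765 → 192
G: 255 - (255-218)×(255-74)/255 = 255 - 6697/255 ≈ 255 - 26.263 = 228.737 → 229
B: 255 - (255-75)×(255-72)/255 = 255 - 32940/255 ≈ 255 - 129.176 = 125.824 → 126
= RGB(192, 229, 126)


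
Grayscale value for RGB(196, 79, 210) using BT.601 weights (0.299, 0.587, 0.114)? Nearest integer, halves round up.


Gray = 0.299×R + 0.587×G + 0.114×B
Gray = 0.299×196 + 0.587×79 + 0.114×210
Gray = 58.604 + 46.373 + 23.940
Gray = 128.917 → round half up → 129
Gray = 129


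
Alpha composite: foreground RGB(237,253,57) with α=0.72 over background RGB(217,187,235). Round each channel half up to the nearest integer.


C = α×F + (1-α)×B, with 1-α = 0.28
R: 0.72×237 + 0.28×217 = 170.64 + 60.76 = 231.40 → 231
G: 0.72×253 + 0.28×187 = 182.16 + 52.36 = 234.52 → 235
B: 0.72×57 + 0.28×235 = 41.04 + 65.80 = 106.84 → 107
= RGB(231, 235, 107)


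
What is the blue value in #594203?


Color: #594203
R = 59 = 89
G = 42 = 66
B = 03 = 3
Blue = 3


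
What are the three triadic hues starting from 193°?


Triadic: equally spaced at 120° intervals
H1 = 193°
H2 = (193 + 120) mod 360 = 313°
H3 = (193 + 240) mod 360 = 73°
Triadic = 193°, 313°, 73°


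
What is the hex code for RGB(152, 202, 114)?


R = 152 → 98 (hex)
G = 202 → CA (hex)
B = 114 → 72 (hex)
Hex = #98CA72


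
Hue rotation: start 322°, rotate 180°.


New hue = (H + rotation) mod 360
New hue = (322 + 180) mod 360
= 502 mod 360
= 142°


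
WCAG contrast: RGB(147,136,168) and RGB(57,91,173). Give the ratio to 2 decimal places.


Linearize each sRGB channel c=v/255: c/12.92 if c ≤ 0.04045 else ((c+0.055)/1.055)^2.4
L = 0.2126×R_lin + 0.7152×G_lin + 0.0722×B_lin
Color 1 (147,136,168):
  R=147: 147/255≈0.5765 > 0.04045 → ((0.5765+0.055)/1.055)^2.4 ≈ 0.29177
  G=136: 136/255≈0.5333 > 0.04045 → ((0.5333+0.055)/1.055)^2.4 ≈ 0.24620
  B=168: 168/255≈0.6588 > 0.04045 → ((0.6588+0.055)/1.055)^2.4 ≈ 0.39157
  L1 = 0.2126×0.29177 + 0.7152×0.24620 + 0.0722×0.39157 ≈ 0.26639
Color 2 (57,91,173):
  R=57: 57/255≈0.2235 > 0.04045 → ((0.2235+0.055)/1.055)^2.4 ≈ 0.04092
  G=91: 91/255≈0.3569 > 0.04045 → ((0.3569+0.055)/1.055)^2.4 ≈ 0.10462
  B=173: 173/255≈0.6784 > 0.04045 → ((0.6784+0.055)/1.055)^2.4 ≈ 0.41789
  L2 = 0.2126×0.04092 + 0.7152×0.10462 + 0.0722×0.41789 ≈ 0.11369
Lighter = 0.26639, Darker = 0.11369
Ratio = (L_lighter + 0.05) / (L_darker + 0.05)
Ratio = (0.26639 + 0.05) / (0.11369 + 0.05) = 0.31639 / 0.16369 ≈ 1.9328
Ratio ≈ 1.93:1
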